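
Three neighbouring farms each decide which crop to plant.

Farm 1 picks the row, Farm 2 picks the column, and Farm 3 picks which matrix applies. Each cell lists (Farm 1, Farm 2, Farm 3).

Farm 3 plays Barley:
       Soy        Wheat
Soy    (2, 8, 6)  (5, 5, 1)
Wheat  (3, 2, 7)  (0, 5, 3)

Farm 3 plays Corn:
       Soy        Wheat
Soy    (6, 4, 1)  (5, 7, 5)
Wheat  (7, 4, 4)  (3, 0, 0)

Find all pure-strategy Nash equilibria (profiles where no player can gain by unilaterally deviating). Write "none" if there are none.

(Soy, Soy, Barley): Farm 1 can switch to Wheat (2 → 3). Not NE.
(Soy, Soy, Corn): Farm 1 can switch to Wheat (6 → 7). Not NE.
(Soy, Wheat, Barley): Farm 2 can switch to Soy (5 → 8). Not NE.
(Soy, Wheat, Corn): Farm 1 gets 5, best alternative 3; Farm 2 gets 7, best alternative 4; Farm 3 gets 5, best alternative 1. No profitable deviation — NE.
(Wheat, Soy, Barley): Farm 2 can switch to Wheat (2 → 5). Not NE.
(Wheat, Soy, Corn): Farm 3 can switch to Barley (4 → 7). Not NE.
(Wheat, Wheat, Barley): Farm 1 can switch to Soy (0 → 5). Not NE.
(The remaining 1 profile has a profitable deviation by the same check.)

(Soy, Wheat, Corn)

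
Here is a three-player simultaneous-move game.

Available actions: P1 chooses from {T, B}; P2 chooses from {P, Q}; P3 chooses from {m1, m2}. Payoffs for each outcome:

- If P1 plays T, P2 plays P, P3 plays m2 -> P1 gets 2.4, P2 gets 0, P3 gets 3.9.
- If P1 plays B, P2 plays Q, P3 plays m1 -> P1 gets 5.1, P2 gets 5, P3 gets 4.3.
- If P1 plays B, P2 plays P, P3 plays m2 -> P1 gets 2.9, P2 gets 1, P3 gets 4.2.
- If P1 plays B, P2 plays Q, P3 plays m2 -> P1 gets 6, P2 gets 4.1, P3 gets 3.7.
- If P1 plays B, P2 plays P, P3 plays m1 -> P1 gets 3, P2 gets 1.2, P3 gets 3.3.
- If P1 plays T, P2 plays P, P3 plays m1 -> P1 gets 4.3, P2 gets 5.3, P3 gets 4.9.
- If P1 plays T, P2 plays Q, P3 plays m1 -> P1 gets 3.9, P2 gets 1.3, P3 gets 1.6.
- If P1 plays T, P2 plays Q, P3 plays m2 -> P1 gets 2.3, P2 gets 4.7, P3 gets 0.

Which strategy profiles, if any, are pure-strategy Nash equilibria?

The pure Nash equilibria are (T, P, m1); (B, Q, m1).

Mark each player's best response to every combination of opponents' strategies; a profile where every player is best-responding is a pure Nash equilibrium.
P1 against (P, m1): payoffs 4.3, 3 → best response T.
P1 against (P, m2): payoffs 2.4, 2.9 → best response B.
P1 against (Q, m1): payoffs 3.9, 5.1 → best response B.
P1 against (Q, m2): payoffs 2.3, 6 → best response B.
P2 against (T, m1): payoffs 5.3, 1.3 → best response P.
P2 against (T, m2): payoffs 0, 4.7 → best response Q.
P2 against (B, m1): payoffs 1.2, 5 → best response Q.
P2 against (B, m2): payoffs 1, 4.1 → best response Q.
P3 against (T, P): payoffs 4.9, 3.9 → best response m1.
P3 against (T, Q): payoffs 1.6, 0 → best response m1.
P3 against (B, P): payoffs 3.3, 4.2 → best response m2.
P3 against (B, Q): payoffs 4.3, 3.7 → best response m1.
Mutual best responses: (T, P, m1); (B, Q, m1).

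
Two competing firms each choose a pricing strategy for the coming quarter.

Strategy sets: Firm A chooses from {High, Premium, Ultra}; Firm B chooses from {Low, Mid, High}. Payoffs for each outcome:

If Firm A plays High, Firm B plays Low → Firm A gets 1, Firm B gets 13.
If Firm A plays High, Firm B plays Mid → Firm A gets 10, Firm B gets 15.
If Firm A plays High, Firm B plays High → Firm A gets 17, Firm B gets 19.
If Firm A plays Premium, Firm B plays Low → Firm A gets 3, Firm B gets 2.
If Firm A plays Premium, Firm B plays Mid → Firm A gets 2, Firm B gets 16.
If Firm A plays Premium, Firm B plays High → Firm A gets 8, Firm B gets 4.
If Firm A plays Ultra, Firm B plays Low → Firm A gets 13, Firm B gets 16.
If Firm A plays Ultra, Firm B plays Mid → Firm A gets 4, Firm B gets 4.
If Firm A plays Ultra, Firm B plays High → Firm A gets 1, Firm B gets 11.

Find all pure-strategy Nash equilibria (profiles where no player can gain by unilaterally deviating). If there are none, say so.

Firm A against Low: payoffs 1, 3, 13 → best response Ultra.
Firm A against Mid: payoffs 10, 2, 4 → best response High.
Firm A against High: payoffs 17, 8, 1 → best response High.
Firm B against High: payoffs 13, 15, 19 → best response High.
Firm B against Premium: payoffs 2, 16, 4 → best response Mid.
Firm B against Ultra: payoffs 16, 4, 11 → best response Low.
Mutual best responses: (High, High); (Ultra, Low).

The pure Nash equilibria are (High, High), (Ultra, Low).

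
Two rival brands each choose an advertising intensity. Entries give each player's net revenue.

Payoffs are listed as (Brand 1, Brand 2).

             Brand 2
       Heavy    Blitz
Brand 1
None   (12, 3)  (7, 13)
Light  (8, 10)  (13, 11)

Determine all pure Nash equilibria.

(Light, Blitz)

Brand 1 against Heavy: payoffs 12, 8 → best response None.
Brand 1 against Blitz: payoffs 7, 13 → best response Light.
Brand 2 against None: payoffs 3, 13 → best response Blitz.
Brand 2 against Light: payoffs 10, 11 → best response Blitz.
Mutual best responses: (Light, Blitz).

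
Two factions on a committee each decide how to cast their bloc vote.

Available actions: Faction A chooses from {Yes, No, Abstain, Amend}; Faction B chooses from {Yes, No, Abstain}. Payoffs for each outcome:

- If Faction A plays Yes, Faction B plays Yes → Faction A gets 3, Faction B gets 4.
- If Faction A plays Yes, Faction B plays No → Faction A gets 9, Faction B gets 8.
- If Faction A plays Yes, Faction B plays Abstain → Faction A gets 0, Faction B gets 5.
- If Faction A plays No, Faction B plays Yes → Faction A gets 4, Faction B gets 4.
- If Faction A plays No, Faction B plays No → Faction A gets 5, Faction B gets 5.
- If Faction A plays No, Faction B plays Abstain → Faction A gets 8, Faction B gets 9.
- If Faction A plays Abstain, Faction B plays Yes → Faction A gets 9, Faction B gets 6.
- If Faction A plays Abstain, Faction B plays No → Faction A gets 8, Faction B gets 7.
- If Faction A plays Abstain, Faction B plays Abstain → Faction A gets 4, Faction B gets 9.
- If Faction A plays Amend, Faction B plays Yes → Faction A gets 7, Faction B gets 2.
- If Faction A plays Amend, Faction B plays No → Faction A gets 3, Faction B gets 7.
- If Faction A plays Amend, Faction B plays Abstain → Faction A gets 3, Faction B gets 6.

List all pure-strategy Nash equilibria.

Faction A against Yes: payoffs 3, 4, 9, 7 → best response Abstain.
Faction A against No: payoffs 9, 5, 8, 3 → best response Yes.
Faction A against Abstain: payoffs 0, 8, 4, 3 → best response No.
Faction B against Yes: payoffs 4, 8, 5 → best response No.
Faction B against No: payoffs 4, 5, 9 → best response Abstain.
Faction B against Abstain: payoffs 6, 7, 9 → best response Abstain.
Faction B against Amend: payoffs 2, 7, 6 → best response No.
Mutual best responses: (Yes, No); (No, Abstain).

The pure Nash equilibria are (Yes, No), (No, Abstain).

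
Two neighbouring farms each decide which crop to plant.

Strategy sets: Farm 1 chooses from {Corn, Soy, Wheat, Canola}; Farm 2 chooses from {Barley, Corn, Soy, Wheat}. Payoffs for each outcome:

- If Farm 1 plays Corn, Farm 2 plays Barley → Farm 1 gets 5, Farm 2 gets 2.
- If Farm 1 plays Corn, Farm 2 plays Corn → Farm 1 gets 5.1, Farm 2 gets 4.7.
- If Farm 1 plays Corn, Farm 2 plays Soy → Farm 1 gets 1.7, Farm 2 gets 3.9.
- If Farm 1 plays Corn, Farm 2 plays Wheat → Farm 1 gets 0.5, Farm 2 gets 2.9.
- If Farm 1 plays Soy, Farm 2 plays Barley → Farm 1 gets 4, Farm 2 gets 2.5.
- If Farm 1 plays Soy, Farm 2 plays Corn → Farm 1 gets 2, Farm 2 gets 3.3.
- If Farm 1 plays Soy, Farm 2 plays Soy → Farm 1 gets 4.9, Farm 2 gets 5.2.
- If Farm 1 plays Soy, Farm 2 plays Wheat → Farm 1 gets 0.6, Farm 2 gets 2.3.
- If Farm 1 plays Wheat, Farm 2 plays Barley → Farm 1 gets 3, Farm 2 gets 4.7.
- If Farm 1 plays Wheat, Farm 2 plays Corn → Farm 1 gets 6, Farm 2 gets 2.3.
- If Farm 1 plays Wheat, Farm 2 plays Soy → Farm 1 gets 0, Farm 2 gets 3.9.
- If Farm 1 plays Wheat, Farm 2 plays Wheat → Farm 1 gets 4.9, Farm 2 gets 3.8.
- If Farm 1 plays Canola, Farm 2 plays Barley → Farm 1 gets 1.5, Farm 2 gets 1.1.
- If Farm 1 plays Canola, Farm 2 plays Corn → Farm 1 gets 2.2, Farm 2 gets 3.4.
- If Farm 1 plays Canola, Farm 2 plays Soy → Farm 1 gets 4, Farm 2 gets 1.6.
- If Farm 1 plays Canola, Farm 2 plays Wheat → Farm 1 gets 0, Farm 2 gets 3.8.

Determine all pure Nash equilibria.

(Corn, Barley): Farm 2 can switch to Corn (2 → 4.7). Not NE.
(Corn, Corn): Farm 1 can switch to Wheat (5.1 → 6). Not NE.
(Corn, Soy): Farm 1 can switch to Soy (1.7 → 4.9). Not NE.
(Corn, Wheat): Farm 1 can switch to Soy (0.5 → 0.6). Not NE.
(Soy, Barley): Farm 1 can switch to Corn (4 → 5). Not NE.
(Soy, Corn): Farm 1 can switch to Corn (2 → 5.1). Not NE.
(Soy, Soy): Farm 1 gets 4.9, best alternative 4; Farm 2 gets 5.2, best alternative 3.3. No profitable deviation — NE.
(Soy, Wheat): Farm 1 can switch to Wheat (0.6 → 4.9). Not NE.
(Wheat, Barley): Farm 1 can switch to Corn (3 → 5). Not NE.
(Wheat, Corn): Farm 2 can switch to Barley (2.3 → 4.7). Not NE.
(Wheat, Soy): Farm 1 can switch to Corn (0 → 1.7). Not NE.
(Wheat, Wheat): Farm 2 can switch to Barley (3.8 → 4.7). Not NE.
(Canola, Barley): Farm 1 can switch to Corn (1.5 → 5). Not NE.
(The remaining 3 profiles each have a profitable deviation by the same check.)

Pure NE: (Soy, Soy)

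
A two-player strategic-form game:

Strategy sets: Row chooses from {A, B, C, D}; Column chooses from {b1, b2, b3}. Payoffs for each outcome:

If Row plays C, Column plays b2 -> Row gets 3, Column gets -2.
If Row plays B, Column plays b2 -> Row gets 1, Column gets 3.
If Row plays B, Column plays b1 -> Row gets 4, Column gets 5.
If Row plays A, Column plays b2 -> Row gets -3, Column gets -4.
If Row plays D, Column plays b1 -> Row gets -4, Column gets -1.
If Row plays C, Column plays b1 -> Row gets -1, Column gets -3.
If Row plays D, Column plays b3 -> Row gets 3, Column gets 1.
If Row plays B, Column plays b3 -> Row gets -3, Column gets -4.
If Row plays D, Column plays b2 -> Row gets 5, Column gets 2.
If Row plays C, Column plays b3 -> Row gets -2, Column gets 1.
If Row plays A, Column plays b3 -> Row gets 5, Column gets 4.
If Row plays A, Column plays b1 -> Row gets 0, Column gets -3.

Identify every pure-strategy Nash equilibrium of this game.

(A, b3), (B, b1), (D, b2)

Row against b1: payoffs 0, 4, -1, -4 → best response B.
Row against b2: payoffs -3, 1, 3, 5 → best response D.
Row against b3: payoffs 5, -3, -2, 3 → best response A.
Column against A: payoffs -3, -4, 4 → best response b3.
Column against B: payoffs 5, 3, -4 → best response b1.
Column against C: payoffs -3, -2, 1 → best response b3.
Column against D: payoffs -1, 2, 1 → best response b2.
Mutual best responses: (A, b3); (B, b1); (D, b2).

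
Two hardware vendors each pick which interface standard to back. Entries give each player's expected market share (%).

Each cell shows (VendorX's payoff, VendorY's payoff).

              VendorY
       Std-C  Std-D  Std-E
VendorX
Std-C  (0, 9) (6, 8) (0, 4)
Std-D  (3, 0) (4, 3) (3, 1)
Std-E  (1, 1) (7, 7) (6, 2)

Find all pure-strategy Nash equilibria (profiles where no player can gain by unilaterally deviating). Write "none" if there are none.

(Std-C, Std-C): VendorX can switch to Std-D (0 → 3). Not NE.
(Std-C, Std-D): VendorX can switch to Std-E (6 → 7). Not NE.
(Std-C, Std-E): VendorX can switch to Std-D (0 → 3). Not NE.
(Std-D, Std-C): VendorY can switch to Std-D (0 → 3). Not NE.
(Std-D, Std-D): VendorX can switch to Std-C (4 → 6). Not NE.
(Std-D, Std-E): VendorX can switch to Std-E (3 → 6). Not NE.
(Std-E, Std-D): VendorX gets 7, best alternative 6; VendorY gets 7, best alternative 2. No profitable deviation — NE.
(The remaining 2 profiles each have a profitable deviation by the same check.)

The unique pure-strategy Nash equilibrium is (Std-E, Std-D).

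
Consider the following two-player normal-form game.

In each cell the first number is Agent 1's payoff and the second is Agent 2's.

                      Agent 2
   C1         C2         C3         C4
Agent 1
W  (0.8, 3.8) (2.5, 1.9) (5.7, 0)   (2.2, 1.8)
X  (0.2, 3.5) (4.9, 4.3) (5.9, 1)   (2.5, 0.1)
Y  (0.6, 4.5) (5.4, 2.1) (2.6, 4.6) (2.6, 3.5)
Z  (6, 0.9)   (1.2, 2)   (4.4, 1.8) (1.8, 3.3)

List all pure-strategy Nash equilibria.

Agent 1 against C1: payoffs 0.8, 0.2, 0.6, 6 → best response Z.
Agent 1 against C2: payoffs 2.5, 4.9, 5.4, 1.2 → best response Y.
Agent 1 against C3: payoffs 5.7, 5.9, 2.6, 4.4 → best response X.
Agent 1 against C4: payoffs 2.2, 2.5, 2.6, 1.8 → best response Y.
Agent 2 against W: payoffs 3.8, 1.9, 0, 1.8 → best response C1.
Agent 2 against X: payoffs 3.5, 4.3, 1, 0.1 → best response C2.
Agent 2 against Y: payoffs 4.5, 2.1, 4.6, 3.5 → best response C3.
Agent 2 against Z: payoffs 0.9, 2, 1.8, 3.3 → best response C4.
No profile is a mutual best response for all players.

No pure-strategy Nash equilibrium.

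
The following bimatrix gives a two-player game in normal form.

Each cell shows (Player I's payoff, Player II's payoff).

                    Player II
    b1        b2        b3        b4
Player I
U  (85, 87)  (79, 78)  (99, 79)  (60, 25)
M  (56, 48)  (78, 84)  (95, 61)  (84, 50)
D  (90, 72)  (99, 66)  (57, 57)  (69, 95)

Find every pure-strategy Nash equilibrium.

(U, b1): Player I can switch to D (85 → 90). Not NE.
(U, b2): Player I can switch to D (79 → 99). Not NE.
(U, b3): Player II can switch to b1 (79 → 87). Not NE.
(U, b4): Player I can switch to M (60 → 84). Not NE.
(M, b1): Player I can switch to U (56 → 85). Not NE.
(M, b2): Player I can switch to U (78 → 79). Not NE.
(M, b3): Player I can switch to U (95 → 99). Not NE.
(M, b4): Player II can switch to b2 (50 → 84). Not NE.
(D, b1): Player II can switch to b4 (72 → 95). Not NE.
(D, b2): Player II can switch to b1 (66 → 72). Not NE.
(D, b3): Player I can switch to U (57 → 99). Not NE.
(D, b4): Player I can switch to M (69 → 84). Not NE.

This game has no pure Nash equilibrium.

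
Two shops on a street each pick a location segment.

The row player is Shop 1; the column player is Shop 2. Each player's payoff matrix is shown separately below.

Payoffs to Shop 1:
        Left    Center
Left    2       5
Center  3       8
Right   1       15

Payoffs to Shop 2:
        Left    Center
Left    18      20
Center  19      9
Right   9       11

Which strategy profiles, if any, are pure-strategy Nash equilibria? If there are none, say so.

(Left, Left): Shop 1 can switch to Center (2 → 3). Not NE.
(Left, Center): Shop 1 can switch to Center (5 → 8). Not NE.
(Center, Left): Shop 1 gets 3, best alternative 2; Shop 2 gets 19, best alternative 9. No profitable deviation — NE.
(Center, Center): Shop 1 can switch to Right (8 → 15). Not NE.
(Right, Left): Shop 1 can switch to Left (1 → 2). Not NE.
(Right, Center): Shop 1 gets 15, best alternative 8; Shop 2 gets 11, best alternative 9. No profitable deviation — NE.

Pure-strategy Nash equilibria: (Center, Left); (Right, Center)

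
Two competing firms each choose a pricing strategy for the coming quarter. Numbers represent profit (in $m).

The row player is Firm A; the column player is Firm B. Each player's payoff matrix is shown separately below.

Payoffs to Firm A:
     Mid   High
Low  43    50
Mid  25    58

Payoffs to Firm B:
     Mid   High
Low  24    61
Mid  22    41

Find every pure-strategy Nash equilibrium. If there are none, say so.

The unique pure-strategy Nash equilibrium is (Mid, High).

Mark each player's best response to every combination of opponents' strategies; a profile where every player is best-responding is a pure Nash equilibrium.
Firm A against Mid: payoffs 43, 25 → best response Low.
Firm A against High: payoffs 50, 58 → best response Mid.
Firm B against Low: payoffs 24, 61 → best response High.
Firm B against Mid: payoffs 22, 41 → best response High.
Mutual best responses: (Mid, High).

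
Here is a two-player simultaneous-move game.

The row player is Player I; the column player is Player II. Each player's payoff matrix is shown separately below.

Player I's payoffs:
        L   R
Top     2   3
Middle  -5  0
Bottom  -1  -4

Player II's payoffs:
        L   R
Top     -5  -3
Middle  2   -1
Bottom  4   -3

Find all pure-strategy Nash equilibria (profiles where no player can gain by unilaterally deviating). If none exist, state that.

Pure NE: (Top, R)

(Top, L): Player II can switch to R (-5 → -3). Not NE.
(Top, R): Player I gets 3, best alternative 0; Player II gets -3, best alternative -5. No profitable deviation — NE.
(Middle, L): Player I can switch to Top (-5 → 2). Not NE.
(Middle, R): Player I can switch to Top (0 → 3). Not NE.
(Bottom, L): Player I can switch to Top (-1 → 2). Not NE.
(Bottom, R): Player I can switch to Top (-4 → 3). Not NE.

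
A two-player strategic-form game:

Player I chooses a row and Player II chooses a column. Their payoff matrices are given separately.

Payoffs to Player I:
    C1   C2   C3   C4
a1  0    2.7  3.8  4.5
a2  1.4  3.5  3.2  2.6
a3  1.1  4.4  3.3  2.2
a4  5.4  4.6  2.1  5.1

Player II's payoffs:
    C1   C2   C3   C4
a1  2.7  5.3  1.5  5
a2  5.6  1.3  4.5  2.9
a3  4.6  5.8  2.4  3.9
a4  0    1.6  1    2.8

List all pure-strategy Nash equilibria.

(a4, C4)

Player I against C1: payoffs 0, 1.4, 1.1, 5.4 → best response a4.
Player I against C2: payoffs 2.7, 3.5, 4.4, 4.6 → best response a4.
Player I against C3: payoffs 3.8, 3.2, 3.3, 2.1 → best response a1.
Player I against C4: payoffs 4.5, 2.6, 2.2, 5.1 → best response a4.
Player II against a1: payoffs 2.7, 5.3, 1.5, 5 → best response C2.
Player II against a2: payoffs 5.6, 1.3, 4.5, 2.9 → best response C1.
Player II against a3: payoffs 4.6, 5.8, 2.4, 3.9 → best response C2.
Player II against a4: payoffs 0, 1.6, 1, 2.8 → best response C4.
Mutual best responses: (a4, C4).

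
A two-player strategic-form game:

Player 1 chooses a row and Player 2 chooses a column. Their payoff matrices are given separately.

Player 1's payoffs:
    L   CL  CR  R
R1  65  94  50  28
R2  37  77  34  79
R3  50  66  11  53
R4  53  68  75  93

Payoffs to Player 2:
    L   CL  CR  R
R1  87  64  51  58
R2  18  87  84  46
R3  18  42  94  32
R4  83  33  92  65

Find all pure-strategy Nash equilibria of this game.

(R1, L) and (R4, CR)

Player 1 against L: payoffs 65, 37, 50, 53 → best response R1.
Player 1 against CL: payoffs 94, 77, 66, 68 → best response R1.
Player 1 against CR: payoffs 50, 34, 11, 75 → best response R4.
Player 1 against R: payoffs 28, 79, 53, 93 → best response R4.
Player 2 against R1: payoffs 87, 64, 51, 58 → best response L.
Player 2 against R2: payoffs 18, 87, 84, 46 → best response CL.
Player 2 against R3: payoffs 18, 42, 94, 32 → best response CR.
Player 2 against R4: payoffs 83, 33, 92, 65 → best response CR.
Mutual best responses: (R1, L); (R4, CR).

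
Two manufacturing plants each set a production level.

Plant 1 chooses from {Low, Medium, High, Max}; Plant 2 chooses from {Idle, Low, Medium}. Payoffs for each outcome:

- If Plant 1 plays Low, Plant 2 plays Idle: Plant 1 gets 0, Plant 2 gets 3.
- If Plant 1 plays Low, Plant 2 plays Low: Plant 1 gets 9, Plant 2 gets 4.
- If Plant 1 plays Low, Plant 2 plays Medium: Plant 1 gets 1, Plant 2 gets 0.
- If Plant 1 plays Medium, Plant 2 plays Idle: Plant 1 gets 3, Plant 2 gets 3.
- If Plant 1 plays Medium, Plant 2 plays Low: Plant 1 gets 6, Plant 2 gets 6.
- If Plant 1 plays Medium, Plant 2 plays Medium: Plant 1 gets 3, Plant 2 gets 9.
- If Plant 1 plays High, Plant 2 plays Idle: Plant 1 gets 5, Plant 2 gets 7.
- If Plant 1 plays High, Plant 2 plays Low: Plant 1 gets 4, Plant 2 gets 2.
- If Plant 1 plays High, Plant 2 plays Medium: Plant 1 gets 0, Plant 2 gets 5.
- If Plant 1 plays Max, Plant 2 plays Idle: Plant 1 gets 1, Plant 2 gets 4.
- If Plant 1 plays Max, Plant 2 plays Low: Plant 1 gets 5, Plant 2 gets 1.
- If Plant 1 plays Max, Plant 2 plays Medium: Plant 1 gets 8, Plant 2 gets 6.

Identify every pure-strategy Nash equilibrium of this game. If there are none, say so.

Plant 1 against Idle: payoffs 0, 3, 5, 1 → best response High.
Plant 1 against Low: payoffs 9, 6, 4, 5 → best response Low.
Plant 1 against Medium: payoffs 1, 3, 0, 8 → best response Max.
Plant 2 against Low: payoffs 3, 4, 0 → best response Low.
Plant 2 against Medium: payoffs 3, 6, 9 → best response Medium.
Plant 2 against High: payoffs 7, 2, 5 → best response Idle.
Plant 2 against Max: payoffs 4, 1, 6 → best response Medium.
Mutual best responses: (Low, Low); (High, Idle); (Max, Medium).

The pure Nash equilibria are (Low, Low) and (High, Idle) and (Max, Medium).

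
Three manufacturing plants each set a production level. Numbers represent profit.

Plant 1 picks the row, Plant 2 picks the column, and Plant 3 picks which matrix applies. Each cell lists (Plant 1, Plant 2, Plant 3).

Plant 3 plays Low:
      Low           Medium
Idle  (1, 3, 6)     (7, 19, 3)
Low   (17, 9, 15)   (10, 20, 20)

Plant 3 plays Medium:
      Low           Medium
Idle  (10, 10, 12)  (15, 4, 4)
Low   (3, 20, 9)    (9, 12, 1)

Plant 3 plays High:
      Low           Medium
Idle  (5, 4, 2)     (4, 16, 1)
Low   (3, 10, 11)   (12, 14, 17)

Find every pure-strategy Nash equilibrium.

Pure-strategy Nash equilibria: (Idle, Low, Medium), (Low, Medium, Low)

Mark each player's best response to every combination of opponents' strategies; a profile where every player is best-responding is a pure Nash equilibrium.
Plant 1 against (Low, Low): payoffs 1, 17 → best response Low.
Plant 1 against (Low, Medium): payoffs 10, 3 → best response Idle.
Plant 1 against (Low, High): payoffs 5, 3 → best response Idle.
Plant 1 against (Medium, Low): payoffs 7, 10 → best response Low.
Plant 1 against (Medium, Medium): payoffs 15, 9 → best response Idle.
Plant 1 against (Medium, High): payoffs 4, 12 → best response Low.
Plant 2 against (Idle, Low): payoffs 3, 19 → best response Medium.
Plant 2 against (Idle, Medium): payoffs 10, 4 → best response Low.
Plant 2 against (Idle, High): payoffs 4, 16 → best response Medium.
Plant 2 against (Low, Low): payoffs 9, 20 → best response Medium.
Plant 2 against (Low, Medium): payoffs 20, 12 → best response Low.
Plant 2 against (Low, High): payoffs 10, 14 → best response Medium.
Plant 3 against (Idle, Low): payoffs 6, 12, 2 → best response Medium.
Plant 3 against (Idle, Medium): payoffs 3, 4, 1 → best response Medium.
Plant 3 against (Low, Low): payoffs 15, 9, 11 → best response Low.
Plant 3 against (Low, Medium): payoffs 20, 1, 17 → best response Low.
Mutual best responses: (Idle, Low, Medium); (Low, Medium, Low).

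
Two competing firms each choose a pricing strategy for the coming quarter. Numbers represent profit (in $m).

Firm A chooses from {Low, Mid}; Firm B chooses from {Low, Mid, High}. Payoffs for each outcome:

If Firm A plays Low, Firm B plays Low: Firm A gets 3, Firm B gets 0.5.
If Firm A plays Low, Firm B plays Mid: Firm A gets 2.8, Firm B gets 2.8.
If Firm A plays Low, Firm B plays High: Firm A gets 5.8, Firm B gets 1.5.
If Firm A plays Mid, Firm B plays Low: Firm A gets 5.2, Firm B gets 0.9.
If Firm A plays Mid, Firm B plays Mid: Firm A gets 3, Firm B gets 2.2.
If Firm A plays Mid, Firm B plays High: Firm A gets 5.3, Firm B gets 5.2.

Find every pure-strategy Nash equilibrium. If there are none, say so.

Firm A against Low: payoffs 3, 5.2 → best response Mid.
Firm A against Mid: payoffs 2.8, 3 → best response Mid.
Firm A against High: payoffs 5.8, 5.3 → best response Low.
Firm B against Low: payoffs 0.5, 2.8, 1.5 → best response Mid.
Firm B against Mid: payoffs 0.9, 2.2, 5.2 → best response High.
No profile is a mutual best response for all players.

none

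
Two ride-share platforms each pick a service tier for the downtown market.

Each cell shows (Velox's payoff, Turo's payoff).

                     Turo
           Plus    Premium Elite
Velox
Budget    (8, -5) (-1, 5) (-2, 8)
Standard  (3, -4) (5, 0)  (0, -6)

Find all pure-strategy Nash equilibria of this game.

Pure NE: (Standard, Premium)

Velox against Plus: payoffs 8, 3 → best response Budget.
Velox against Premium: payoffs -1, 5 → best response Standard.
Velox against Elite: payoffs -2, 0 → best response Standard.
Turo against Budget: payoffs -5, 5, 8 → best response Elite.
Turo against Standard: payoffs -4, 0, -6 → best response Premium.
Mutual best responses: (Standard, Premium).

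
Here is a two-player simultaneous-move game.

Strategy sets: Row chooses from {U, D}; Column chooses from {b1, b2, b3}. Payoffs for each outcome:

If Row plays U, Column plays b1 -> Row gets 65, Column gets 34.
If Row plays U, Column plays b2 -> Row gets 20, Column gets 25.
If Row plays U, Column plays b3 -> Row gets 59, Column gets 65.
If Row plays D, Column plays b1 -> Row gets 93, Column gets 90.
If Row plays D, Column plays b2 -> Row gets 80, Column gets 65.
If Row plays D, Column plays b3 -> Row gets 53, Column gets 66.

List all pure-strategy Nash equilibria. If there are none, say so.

(U, b3) and (D, b1)

Mark each player's best response to every combination of opponents' strategies; a profile where every player is best-responding is a pure Nash equilibrium.
Row against b1: payoffs 65, 93 → best response D.
Row against b2: payoffs 20, 80 → best response D.
Row against b3: payoffs 59, 53 → best response U.
Column against U: payoffs 34, 25, 65 → best response b3.
Column against D: payoffs 90, 65, 66 → best response b1.
Mutual best responses: (U, b3); (D, b1).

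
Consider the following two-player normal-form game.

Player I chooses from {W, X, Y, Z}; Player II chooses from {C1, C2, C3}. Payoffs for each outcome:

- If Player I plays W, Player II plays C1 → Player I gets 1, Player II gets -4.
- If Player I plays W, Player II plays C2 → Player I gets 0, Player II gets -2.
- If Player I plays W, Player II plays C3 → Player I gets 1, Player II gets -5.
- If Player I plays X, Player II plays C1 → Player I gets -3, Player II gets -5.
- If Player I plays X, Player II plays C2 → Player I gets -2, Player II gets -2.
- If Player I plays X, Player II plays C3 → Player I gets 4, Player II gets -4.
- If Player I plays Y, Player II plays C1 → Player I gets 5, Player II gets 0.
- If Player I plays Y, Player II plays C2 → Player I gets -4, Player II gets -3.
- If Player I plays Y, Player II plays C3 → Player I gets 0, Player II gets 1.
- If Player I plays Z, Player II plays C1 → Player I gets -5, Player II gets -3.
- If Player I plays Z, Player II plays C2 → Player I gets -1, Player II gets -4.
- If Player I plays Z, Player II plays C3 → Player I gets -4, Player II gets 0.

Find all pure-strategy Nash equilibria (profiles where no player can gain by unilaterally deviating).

The unique pure-strategy Nash equilibrium is (W, C2).

Player I against C1: payoffs 1, -3, 5, -5 → best response Y.
Player I against C2: payoffs 0, -2, -4, -1 → best response W.
Player I against C3: payoffs 1, 4, 0, -4 → best response X.
Player II against W: payoffs -4, -2, -5 → best response C2.
Player II against X: payoffs -5, -2, -4 → best response C2.
Player II against Y: payoffs 0, -3, 1 → best response C3.
Player II against Z: payoffs -3, -4, 0 → best response C3.
Mutual best responses: (W, C2).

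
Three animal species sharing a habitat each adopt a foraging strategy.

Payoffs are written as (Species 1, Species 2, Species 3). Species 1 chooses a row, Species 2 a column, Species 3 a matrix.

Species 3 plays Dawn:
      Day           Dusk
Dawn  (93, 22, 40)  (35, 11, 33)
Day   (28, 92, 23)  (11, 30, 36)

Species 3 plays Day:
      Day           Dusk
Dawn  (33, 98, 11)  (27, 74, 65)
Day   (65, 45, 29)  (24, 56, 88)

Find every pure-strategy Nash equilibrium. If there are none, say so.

Pure NE: (Dawn, Day, Dawn)

For each player, find the best response to each opponent profile; mutual best responses are the pure NE.
Species 1 against (Day, Dawn): payoffs 93, 28 → best response Dawn.
Species 1 against (Day, Day): payoffs 33, 65 → best response Day.
Species 1 against (Dusk, Dawn): payoffs 35, 11 → best response Dawn.
Species 1 against (Dusk, Day): payoffs 27, 24 → best response Dawn.
Species 2 against (Dawn, Dawn): payoffs 22, 11 → best response Day.
Species 2 against (Dawn, Day): payoffs 98, 74 → best response Day.
Species 2 against (Day, Dawn): payoffs 92, 30 → best response Day.
Species 2 against (Day, Day): payoffs 45, 56 → best response Dusk.
Species 3 against (Dawn, Day): payoffs 40, 11 → best response Dawn.
Species 3 against (Dawn, Dusk): payoffs 33, 65 → best response Day.
Species 3 against (Day, Day): payoffs 23, 29 → best response Day.
Species 3 against (Day, Dusk): payoffs 36, 88 → best response Day.
Mutual best responses: (Dawn, Day, Dawn).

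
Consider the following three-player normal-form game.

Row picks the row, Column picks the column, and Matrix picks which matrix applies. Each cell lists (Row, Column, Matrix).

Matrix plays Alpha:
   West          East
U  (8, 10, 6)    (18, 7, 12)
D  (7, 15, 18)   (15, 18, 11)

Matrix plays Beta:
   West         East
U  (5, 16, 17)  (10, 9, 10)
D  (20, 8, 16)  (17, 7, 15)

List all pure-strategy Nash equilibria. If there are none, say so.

none

Row against (West, Alpha): payoffs 8, 7 → best response U.
Row against (West, Beta): payoffs 5, 20 → best response D.
Row against (East, Alpha): payoffs 18, 15 → best response U.
Row against (East, Beta): payoffs 10, 17 → best response D.
Column against (U, Alpha): payoffs 10, 7 → best response West.
Column against (U, Beta): payoffs 16, 9 → best response West.
Column against (D, Alpha): payoffs 15, 18 → best response East.
Column against (D, Beta): payoffs 8, 7 → best response West.
Matrix against (U, West): payoffs 6, 17 → best response Beta.
Matrix against (U, East): payoffs 12, 10 → best response Alpha.
Matrix against (D, West): payoffs 18, 16 → best response Alpha.
Matrix against (D, East): payoffs 11, 15 → best response Beta.
No profile is a mutual best response for all players.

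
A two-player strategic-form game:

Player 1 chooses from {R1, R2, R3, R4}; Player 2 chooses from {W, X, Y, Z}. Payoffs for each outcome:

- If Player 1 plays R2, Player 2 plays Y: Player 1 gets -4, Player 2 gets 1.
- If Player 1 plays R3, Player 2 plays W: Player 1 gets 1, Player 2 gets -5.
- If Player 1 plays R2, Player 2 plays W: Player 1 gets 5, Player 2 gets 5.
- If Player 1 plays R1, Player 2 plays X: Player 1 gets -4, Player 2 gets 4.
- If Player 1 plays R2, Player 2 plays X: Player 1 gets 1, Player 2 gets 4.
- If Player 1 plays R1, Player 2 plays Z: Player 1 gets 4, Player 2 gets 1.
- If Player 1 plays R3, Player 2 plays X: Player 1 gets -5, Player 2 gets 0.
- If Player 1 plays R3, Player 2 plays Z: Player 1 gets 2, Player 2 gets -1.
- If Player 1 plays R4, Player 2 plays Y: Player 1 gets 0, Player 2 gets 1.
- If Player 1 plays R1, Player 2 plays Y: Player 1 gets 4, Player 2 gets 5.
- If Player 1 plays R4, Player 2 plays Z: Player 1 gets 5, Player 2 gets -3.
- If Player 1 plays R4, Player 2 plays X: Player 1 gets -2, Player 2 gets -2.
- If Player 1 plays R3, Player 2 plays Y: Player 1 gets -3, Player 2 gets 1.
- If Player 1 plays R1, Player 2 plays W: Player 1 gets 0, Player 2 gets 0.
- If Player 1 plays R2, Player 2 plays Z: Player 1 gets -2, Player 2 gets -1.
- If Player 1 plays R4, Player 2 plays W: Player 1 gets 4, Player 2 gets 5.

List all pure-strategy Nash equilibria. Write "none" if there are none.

Check each profile: it is a Nash equilibrium iff no player can strictly gain by switching unilaterally.
(R1, W): Player 1 can switch to R2 (0 → 5). Not NE.
(R1, X): Player 1 can switch to R2 (-4 → 1). Not NE.
(R1, Y): Player 1 gets 4, best alternative 0; Player 2 gets 5, best alternative 4. No profitable deviation — NE.
(R1, Z): Player 1 can switch to R4 (4 → 5). Not NE.
(R2, W): Player 1 gets 5, best alternative 4; Player 2 gets 5, best alternative 4. No profitable deviation — NE.
(R2, X): Player 2 can switch to W (4 → 5). Not NE.
(R2, Y): Player 1 can switch to R1 (-4 → 4). Not NE.
(R2, Z): Player 1 can switch to R1 (-2 → 4). Not NE.
(R3, W): Player 1 can switch to R2 (1 → 5). Not NE.
(R3, X): Player 1 can switch to R1 (-5 → -4). Not NE.
(R3, Y): Player 1 can switch to R1 (-3 → 4). Not NE.
(R3, Z): Player 1 can switch to R1 (2 → 4). Not NE.
(The remaining 4 profiles each have a profitable deviation by the same check.)

(R1, Y); (R2, W)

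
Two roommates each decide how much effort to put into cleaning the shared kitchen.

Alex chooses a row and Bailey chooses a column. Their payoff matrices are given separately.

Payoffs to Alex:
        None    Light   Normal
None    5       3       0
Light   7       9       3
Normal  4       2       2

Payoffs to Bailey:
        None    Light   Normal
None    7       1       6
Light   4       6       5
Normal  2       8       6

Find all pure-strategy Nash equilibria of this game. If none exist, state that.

Mark each player's best response to every combination of opponents' strategies; a profile where every player is best-responding is a pure Nash equilibrium.
Alex against None: payoffs 5, 7, 4 → best response Light.
Alex against Light: payoffs 3, 9, 2 → best response Light.
Alex against Normal: payoffs 0, 3, 2 → best response Light.
Bailey against None: payoffs 7, 1, 6 → best response None.
Bailey against Light: payoffs 4, 6, 5 → best response Light.
Bailey against Normal: payoffs 2, 8, 6 → best response Light.
Mutual best responses: (Light, Light).

The unique pure-strategy Nash equilibrium is (Light, Light).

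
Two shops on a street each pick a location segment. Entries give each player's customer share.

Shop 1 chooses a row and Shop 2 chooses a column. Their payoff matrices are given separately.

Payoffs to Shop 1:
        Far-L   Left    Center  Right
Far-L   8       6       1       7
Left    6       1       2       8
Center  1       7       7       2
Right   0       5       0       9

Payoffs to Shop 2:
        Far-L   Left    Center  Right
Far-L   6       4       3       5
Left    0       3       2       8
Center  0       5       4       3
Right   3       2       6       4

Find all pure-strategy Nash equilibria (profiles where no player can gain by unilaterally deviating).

Pure-strategy Nash equilibria: (Far-L, Far-L); (Center, Left)

For each strategy profile, look for a profitable unilateral deviation.
(Far-L, Far-L): Shop 1 gets 8, best alternative 6; Shop 2 gets 6, best alternative 5. No profitable deviation — NE.
(Far-L, Left): Shop 1 can switch to Center (6 → 7). Not NE.
(Far-L, Center): Shop 1 can switch to Left (1 → 2). Not NE.
(Far-L, Right): Shop 1 can switch to Left (7 → 8). Not NE.
(Left, Far-L): Shop 1 can switch to Far-L (6 → 8). Not NE.
(Left, Left): Shop 1 can switch to Far-L (1 → 6). Not NE.
(Left, Center): Shop 1 can switch to Center (2 → 7). Not NE.
(Center, Left): Shop 1 gets 7, best alternative 6; Shop 2 gets 5, best alternative 4. No profitable deviation — NE.
(The remaining 8 profiles each have a profitable deviation by the same check.)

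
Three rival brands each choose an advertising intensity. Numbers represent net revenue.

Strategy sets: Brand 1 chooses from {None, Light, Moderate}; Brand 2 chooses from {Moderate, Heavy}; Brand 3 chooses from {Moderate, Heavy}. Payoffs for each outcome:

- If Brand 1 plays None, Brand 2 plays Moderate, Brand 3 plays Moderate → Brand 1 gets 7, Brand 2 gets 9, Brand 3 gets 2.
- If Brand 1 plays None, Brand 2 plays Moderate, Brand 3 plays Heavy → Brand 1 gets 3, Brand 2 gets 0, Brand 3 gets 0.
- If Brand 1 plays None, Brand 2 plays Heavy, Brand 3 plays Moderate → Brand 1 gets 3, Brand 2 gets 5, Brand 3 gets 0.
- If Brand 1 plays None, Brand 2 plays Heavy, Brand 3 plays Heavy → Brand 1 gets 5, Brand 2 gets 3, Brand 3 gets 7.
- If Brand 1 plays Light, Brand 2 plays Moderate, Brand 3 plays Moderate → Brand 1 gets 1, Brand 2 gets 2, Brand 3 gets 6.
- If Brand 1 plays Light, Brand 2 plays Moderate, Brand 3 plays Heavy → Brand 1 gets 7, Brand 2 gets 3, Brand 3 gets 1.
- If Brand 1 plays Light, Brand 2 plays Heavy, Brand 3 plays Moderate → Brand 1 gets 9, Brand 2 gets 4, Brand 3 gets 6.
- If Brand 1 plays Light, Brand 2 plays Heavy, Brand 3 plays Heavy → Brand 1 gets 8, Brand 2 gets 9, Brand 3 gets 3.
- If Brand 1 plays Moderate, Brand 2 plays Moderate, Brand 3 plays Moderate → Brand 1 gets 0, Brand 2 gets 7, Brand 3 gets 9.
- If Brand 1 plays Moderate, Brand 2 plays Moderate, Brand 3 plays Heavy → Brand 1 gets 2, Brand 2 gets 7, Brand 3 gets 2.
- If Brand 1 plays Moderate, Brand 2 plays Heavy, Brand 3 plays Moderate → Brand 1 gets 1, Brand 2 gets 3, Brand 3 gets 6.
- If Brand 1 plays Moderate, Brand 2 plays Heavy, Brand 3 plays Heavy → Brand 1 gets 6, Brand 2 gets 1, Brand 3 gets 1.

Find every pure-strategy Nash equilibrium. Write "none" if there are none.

Mark each player's best response to every combination of opponents' strategies; a profile where every player is best-responding is a pure Nash equilibrium.
Brand 1 against (Moderate, Moderate): payoffs 7, 1, 0 → best response None.
Brand 1 against (Moderate, Heavy): payoffs 3, 7, 2 → best response Light.
Brand 1 against (Heavy, Moderate): payoffs 3, 9, 1 → best response Light.
Brand 1 against (Heavy, Heavy): payoffs 5, 8, 6 → best response Light.
Brand 2 against (None, Moderate): payoffs 9, 5 → best response Moderate.
Brand 2 against (None, Heavy): payoffs 0, 3 → best response Heavy.
Brand 2 against (Light, Moderate): payoffs 2, 4 → best response Heavy.
Brand 2 against (Light, Heavy): payoffs 3, 9 → best response Heavy.
Brand 2 against (Moderate, Moderate): payoffs 7, 3 → best response Moderate.
Brand 2 against (Moderate, Heavy): payoffs 7, 1 → best response Moderate.
Brand 3 against (None, Moderate): payoffs 2, 0 → best response Moderate.
Brand 3 against (None, Heavy): payoffs 0, 7 → best response Heavy.
Brand 3 against (Light, Moderate): payoffs 6, 1 → best response Moderate.
Brand 3 against (Light, Heavy): payoffs 6, 3 → best response Moderate.
Brand 3 against (Moderate, Moderate): payoffs 9, 2 → best response Moderate.
Brand 3 against (Moderate, Heavy): payoffs 6, 1 → best response Moderate.
Mutual best responses: (None, Moderate, Moderate); (Light, Heavy, Moderate).

(None, Moderate, Moderate), (Light, Heavy, Moderate)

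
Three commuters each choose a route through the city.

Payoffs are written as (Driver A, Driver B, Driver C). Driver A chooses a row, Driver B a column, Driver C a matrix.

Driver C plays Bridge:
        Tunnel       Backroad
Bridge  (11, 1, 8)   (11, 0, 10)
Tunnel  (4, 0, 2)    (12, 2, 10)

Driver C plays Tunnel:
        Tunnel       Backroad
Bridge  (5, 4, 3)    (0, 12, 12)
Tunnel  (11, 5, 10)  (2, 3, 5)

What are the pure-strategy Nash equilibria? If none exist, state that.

The pure Nash equilibria are (Bridge, Tunnel, Bridge); (Tunnel, Tunnel, Tunnel); (Tunnel, Backroad, Bridge).

Driver A against (Tunnel, Bridge): payoffs 11, 4 → best response Bridge.
Driver A against (Tunnel, Tunnel): payoffs 5, 11 → best response Tunnel.
Driver A against (Backroad, Bridge): payoffs 11, 12 → best response Tunnel.
Driver A against (Backroad, Tunnel): payoffs 0, 2 → best response Tunnel.
Driver B against (Bridge, Bridge): payoffs 1, 0 → best response Tunnel.
Driver B against (Bridge, Tunnel): payoffs 4, 12 → best response Backroad.
Driver B against (Tunnel, Bridge): payoffs 0, 2 → best response Backroad.
Driver B against (Tunnel, Tunnel): payoffs 5, 3 → best response Tunnel.
Driver C against (Bridge, Tunnel): payoffs 8, 3 → best response Bridge.
Driver C against (Bridge, Backroad): payoffs 10, 12 → best response Tunnel.
Driver C against (Tunnel, Tunnel): payoffs 2, 10 → best response Tunnel.
Driver C against (Tunnel, Backroad): payoffs 10, 5 → best response Bridge.
Mutual best responses: (Bridge, Tunnel, Bridge); (Tunnel, Tunnel, Tunnel); (Tunnel, Backroad, Bridge).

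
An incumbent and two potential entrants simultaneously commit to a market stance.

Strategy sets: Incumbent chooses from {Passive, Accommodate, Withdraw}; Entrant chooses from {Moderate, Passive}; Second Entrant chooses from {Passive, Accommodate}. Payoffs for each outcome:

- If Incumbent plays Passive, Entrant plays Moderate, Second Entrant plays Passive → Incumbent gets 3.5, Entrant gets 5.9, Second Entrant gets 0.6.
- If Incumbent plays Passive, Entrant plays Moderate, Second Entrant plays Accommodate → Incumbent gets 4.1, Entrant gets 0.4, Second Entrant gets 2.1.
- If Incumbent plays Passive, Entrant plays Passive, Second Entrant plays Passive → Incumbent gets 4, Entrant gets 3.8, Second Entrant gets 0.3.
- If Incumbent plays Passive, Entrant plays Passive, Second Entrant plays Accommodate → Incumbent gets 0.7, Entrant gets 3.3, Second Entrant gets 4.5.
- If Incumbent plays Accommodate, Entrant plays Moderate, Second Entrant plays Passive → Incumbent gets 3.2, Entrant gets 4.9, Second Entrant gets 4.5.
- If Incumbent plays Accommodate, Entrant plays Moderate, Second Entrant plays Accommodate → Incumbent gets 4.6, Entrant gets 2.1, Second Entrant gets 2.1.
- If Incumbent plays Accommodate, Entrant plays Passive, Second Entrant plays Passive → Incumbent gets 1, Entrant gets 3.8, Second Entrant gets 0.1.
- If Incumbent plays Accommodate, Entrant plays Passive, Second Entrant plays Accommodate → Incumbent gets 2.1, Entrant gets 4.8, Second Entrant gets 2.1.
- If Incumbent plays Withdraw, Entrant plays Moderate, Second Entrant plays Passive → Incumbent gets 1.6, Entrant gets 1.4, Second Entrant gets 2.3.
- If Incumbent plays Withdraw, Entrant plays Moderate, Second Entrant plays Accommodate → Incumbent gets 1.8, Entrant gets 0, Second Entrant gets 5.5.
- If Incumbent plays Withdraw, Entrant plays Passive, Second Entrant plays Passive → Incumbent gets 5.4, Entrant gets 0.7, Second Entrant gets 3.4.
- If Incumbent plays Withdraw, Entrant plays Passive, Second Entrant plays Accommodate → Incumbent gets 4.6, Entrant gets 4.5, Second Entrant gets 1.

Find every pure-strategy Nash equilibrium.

This game has no pure Nash equilibrium.

Incumbent against (Moderate, Passive): payoffs 3.5, 3.2, 1.6 → best response Passive.
Incumbent against (Moderate, Accommodate): payoffs 4.1, 4.6, 1.8 → best response Accommodate.
Incumbent against (Passive, Passive): payoffs 4, 1, 5.4 → best response Withdraw.
Incumbent against (Passive, Accommodate): payoffs 0.7, 2.1, 4.6 → best response Withdraw.
Entrant against (Passive, Passive): payoffs 5.9, 3.8 → best response Moderate.
Entrant against (Passive, Accommodate): payoffs 0.4, 3.3 → best response Passive.
Entrant against (Accommodate, Passive): payoffs 4.9, 3.8 → best response Moderate.
Entrant against (Accommodate, Accommodate): payoffs 2.1, 4.8 → best response Passive.
Entrant against (Withdraw, Passive): payoffs 1.4, 0.7 → best response Moderate.
Entrant against (Withdraw, Accommodate): payoffs 0, 4.5 → best response Passive.
Second Entrant against (Passive, Moderate): payoffs 0.6, 2.1 → best response Accommodate.
Second Entrant against (Passive, Passive): payoffs 0.3, 4.5 → best response Accommodate.
Second Entrant against (Accommodate, Moderate): payoffs 4.5, 2.1 → best response Passive.
Second Entrant against (Accommodate, Passive): payoffs 0.1, 2.1 → best response Accommodate.
Second Entrant against (Withdraw, Moderate): payoffs 2.3, 5.5 → best response Accommodate.
Second Entrant against (Withdraw, Passive): payoffs 3.4, 1 → best response Passive.
No profile is a mutual best response for all players.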